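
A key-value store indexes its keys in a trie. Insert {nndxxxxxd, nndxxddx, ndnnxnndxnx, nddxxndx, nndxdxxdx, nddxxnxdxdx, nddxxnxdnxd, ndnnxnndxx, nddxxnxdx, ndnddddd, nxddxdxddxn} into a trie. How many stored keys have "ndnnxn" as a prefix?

2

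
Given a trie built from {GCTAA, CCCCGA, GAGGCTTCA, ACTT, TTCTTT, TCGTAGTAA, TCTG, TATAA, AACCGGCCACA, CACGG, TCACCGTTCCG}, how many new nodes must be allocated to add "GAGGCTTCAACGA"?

4

"GAGGCTTCA" is already a path in the trie; the remaining "ACGA" must be added.
Each of the 4 remaining characters creates one node.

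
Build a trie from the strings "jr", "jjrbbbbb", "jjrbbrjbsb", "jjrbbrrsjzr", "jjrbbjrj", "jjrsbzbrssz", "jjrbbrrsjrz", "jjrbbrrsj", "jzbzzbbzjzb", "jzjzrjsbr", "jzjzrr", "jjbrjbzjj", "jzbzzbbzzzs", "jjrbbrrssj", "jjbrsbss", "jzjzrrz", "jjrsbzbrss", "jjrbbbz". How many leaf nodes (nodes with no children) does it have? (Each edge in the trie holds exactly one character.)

Leaves are exactly the stored words that no other stored word extends.
Those words: "jjbrjbzjj", "jjbrsbss", "jjrbbbbb", "jjrbbbz", "jjrbbjrj", "jjrbbrjbsb", "jjrbbrrsjrz", "jjrbbrrsjzr", "jjrbbrrssj", "jjrsbzbrssz", "jr", "jzbzzbbzjzb", "jzbzzbbzzzs", "jzjzrjsbr", "jzjzrrz"
Leaf count: 15

15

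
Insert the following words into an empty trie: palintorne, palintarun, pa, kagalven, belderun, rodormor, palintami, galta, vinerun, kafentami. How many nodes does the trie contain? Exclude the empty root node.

Trace insertions, counting only characters that open a new branch:
  "palintorne" → 10 new (p, a, l, i, n, t, o, r, n, e)
  "palintarun" → prefix "palint" already present; 4 new (a, r, u, n)
  "pa" → prefix "pa" already present; 0 new (none)
  "kagalven" → 8 new (k, a, g, a, l, v, e, n)
  "belderun" → 8 new (b, e, l, d, e, r, u, n)
  "rodormor" → 8 new (r, o, d, o, r, m, o, r)
  "palintami" → prefix "palinta" already present; 2 new (m, i)
  "galta" → 5 new (g, a, l, t, a)
  "vinerun" → 7 new (v, i, n, e, r, u, n)
  "kafentami" → prefix "ka" already present; 7 new (f, e, n, t, a, m, i)
Total nodes = 10 + 4 + 0 + 8 + 8 + 8 + 2 + 5 + 7 + 7 = 59

59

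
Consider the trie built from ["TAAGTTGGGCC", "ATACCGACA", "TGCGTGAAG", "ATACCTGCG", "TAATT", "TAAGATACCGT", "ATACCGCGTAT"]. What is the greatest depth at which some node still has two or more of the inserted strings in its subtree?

The deepest shared node is where two words last agree before diverging.
e.g. "ATACCGACA" and "ATACCGCGTAT" share the prefix "ATACCG" of length 6; no pair shares a longer one.
Longest shared-prefix length: 6

6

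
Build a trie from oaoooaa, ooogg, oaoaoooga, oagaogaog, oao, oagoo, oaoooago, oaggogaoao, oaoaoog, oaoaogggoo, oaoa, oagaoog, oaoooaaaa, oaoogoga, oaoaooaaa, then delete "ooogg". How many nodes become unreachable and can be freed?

4

Walk "ooogg" from the leaf back toward the root, removing each node that no remaining word uses.
The suffix "oogg" (4 nodes) is used only by "ooogg"; the node for "o" still has the child "a", so pruning stops there.
Nodes removed: 4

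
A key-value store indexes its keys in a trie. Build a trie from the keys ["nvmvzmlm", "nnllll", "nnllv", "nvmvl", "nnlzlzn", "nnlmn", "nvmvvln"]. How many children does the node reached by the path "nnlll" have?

Follow the path "nnlll" to its node, then look at its outgoing edges.
Characters that immediately follow "nnlll" among the stored strings: {l}.
That node has 1 child edge.

1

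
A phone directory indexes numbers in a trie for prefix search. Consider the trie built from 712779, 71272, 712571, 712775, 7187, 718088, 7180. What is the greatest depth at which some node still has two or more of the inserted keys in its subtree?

Look for the deepest trie node that still has at least two words in its subtree.
"712775" and "712779" agree on "71277" (5 characters) before diverging; nothing deeper is shared.
Longest shared-prefix length: 5

5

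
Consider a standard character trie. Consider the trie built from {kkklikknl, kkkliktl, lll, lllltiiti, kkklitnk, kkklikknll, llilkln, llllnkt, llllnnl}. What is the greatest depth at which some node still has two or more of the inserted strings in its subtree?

Equivalently: take the maximum, over all pairs, of their longest common prefix length.
"kkklikknl" and "kkklikknll" agree on "kkklikknl" (9 characters) before diverging; nothing deeper is shared.
Longest shared-prefix length: 9

9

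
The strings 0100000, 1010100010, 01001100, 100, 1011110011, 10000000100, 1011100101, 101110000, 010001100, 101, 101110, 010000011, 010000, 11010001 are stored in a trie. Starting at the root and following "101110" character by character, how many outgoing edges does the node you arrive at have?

The children of the "101110" node are the distinct next characters among strings starting with "101110".
Characters that immediately follow "101110" among the stored strings: {0}.
That node has 1 child edge.

1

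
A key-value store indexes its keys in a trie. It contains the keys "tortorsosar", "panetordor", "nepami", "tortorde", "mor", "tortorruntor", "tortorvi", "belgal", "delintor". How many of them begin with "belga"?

1

Traverse to the node for "belga", then collect every word in that subtree.
Matches: "belgal"
Count: 1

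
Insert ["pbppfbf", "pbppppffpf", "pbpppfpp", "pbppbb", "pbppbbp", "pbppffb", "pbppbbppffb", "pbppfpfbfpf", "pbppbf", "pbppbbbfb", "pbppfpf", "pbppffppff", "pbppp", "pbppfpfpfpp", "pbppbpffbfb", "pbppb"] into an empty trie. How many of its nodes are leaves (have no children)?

11

Leaves are exactly the stored words that no other stored word extends.
Those words: "pbppbbbfb", "pbppbbppffb", "pbppbf", "pbppbpffbfb", "pbppfbf", "pbppffb", "pbppffppff", "pbppfpfbfpf", "pbppfpfpfpp", "pbpppfpp", "pbppppffpf"
Leaf count: 11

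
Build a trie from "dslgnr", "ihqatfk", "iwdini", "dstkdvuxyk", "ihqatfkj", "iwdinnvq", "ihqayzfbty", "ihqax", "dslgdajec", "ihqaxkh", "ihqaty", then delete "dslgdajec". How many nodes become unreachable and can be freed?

5

After clearing the end-marker at "dslgdajec", prune upward until reaching a node still needed by another word.
The suffix "dajec" (5 nodes) is used only by "dslgdajec"; the node for "dslg" still has the child "n", so pruning stops there.
Nodes removed: 5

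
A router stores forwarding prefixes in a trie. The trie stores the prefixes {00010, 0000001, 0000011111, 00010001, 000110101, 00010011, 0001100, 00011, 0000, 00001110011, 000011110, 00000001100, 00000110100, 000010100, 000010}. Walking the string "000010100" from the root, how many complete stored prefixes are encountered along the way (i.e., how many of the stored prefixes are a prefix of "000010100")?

Check each prefix of "000010100" against the stored set — each match is an end-marker on the path.
Prefixes of the query that are stored words: "0000", "000010", "000010100"
Count: 3

3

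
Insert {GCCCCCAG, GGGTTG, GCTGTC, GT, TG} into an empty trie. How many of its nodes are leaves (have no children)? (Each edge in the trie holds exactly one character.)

5

Leaves are exactly the stored words that no other stored word extends.
Those words: "GCCCCCAG", "GCTGTC", "GGGTTG", "GT", "TG"
Leaf count: 5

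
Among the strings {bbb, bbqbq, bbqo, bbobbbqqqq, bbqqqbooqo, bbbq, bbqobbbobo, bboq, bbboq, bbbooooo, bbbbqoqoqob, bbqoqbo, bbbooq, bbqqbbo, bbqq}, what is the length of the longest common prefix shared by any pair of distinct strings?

5

Equivalently: take the maximum, over all pairs, of their longest common prefix length.
e.g. "bbbooooo" and "bbbooq" share the prefix "bbboo" of length 5; no pair shares a longer one.
Longest shared-prefix length: 5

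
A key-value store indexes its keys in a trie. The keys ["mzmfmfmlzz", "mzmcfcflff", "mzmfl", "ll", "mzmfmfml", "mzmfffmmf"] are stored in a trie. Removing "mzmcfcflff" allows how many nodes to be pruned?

After clearing the end-marker at "mzmcfcflff", prune upward until reaching a node still needed by another word.
The suffix "cfcflff" (7 nodes) is used only by "mzmcfcflff"; the node for "mzm" still has the child "f", so pruning stops there.
Nodes removed: 7

7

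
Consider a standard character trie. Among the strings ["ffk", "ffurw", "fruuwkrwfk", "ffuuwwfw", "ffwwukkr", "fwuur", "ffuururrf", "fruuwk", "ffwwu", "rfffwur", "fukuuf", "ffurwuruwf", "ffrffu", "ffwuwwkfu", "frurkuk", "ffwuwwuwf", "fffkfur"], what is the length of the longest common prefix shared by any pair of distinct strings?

6

Look for the deepest trie node that still has at least two words in its subtree.
"ffwuwwkfu" and "ffwuwwuwf" agree on "ffwuww" (6 characters) before diverging; nothing deeper is shared.
Longest shared-prefix length: 6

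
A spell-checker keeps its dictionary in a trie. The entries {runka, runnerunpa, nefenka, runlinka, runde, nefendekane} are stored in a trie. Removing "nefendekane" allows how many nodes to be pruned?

6

Walk "nefendekane" from the leaf back toward the root, removing each node that no remaining word uses.
The suffix "dekane" (6 nodes) is used only by "nefendekane"; the node for "nefen" still has the child "k", so pruning stops there.
Nodes removed: 6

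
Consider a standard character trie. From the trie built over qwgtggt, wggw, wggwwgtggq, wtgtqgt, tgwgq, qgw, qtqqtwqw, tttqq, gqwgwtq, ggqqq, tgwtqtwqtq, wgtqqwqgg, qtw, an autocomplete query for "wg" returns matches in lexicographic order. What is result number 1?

wggw

Words with prefix "wg", in lexicographic order: "wggw", "wggwwgtggq", "wgtqqwqgg"
Position 1: wggw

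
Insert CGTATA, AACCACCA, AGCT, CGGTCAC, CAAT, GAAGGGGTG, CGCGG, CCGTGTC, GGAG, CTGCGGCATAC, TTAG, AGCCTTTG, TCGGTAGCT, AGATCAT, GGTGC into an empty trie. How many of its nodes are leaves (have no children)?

Leaves are exactly the stored words that no other stored word extends.
Those words: "AACCACCA", "AGATCAT", "AGCCTTTG", "AGCT", "CAAT", "CCGTGTC", "CGCGG", "CGGTCAC", "CGTATA", "CTGCGGCATAC", "GAAGGGGTG", "GGAG", "GGTGC", "TCGGTAGCT", "TTAG"
Leaf count: 15

15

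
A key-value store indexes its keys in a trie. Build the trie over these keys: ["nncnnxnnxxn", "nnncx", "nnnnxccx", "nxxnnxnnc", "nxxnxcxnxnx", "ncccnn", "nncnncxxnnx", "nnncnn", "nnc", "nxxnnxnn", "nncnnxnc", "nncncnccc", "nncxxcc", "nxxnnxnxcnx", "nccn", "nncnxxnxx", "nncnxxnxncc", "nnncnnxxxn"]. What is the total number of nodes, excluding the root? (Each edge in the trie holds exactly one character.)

Trace insertions, counting only characters that open a new branch:
  "nncnnxnnxxn" → 11 new (n, n, c, n, n, x, n, n, x, x, n)
  "nnncx" → prefix "nn" already present; 3 new (n, c, x)
  "nnnnxccx" → prefix "nnn" already present; 5 new (n, x, c, c, x)
  "nxxnnxnnc" → prefix "n" already present; 8 new (x, x, n, n, x, n, n, c)
  "nxxnxcxnxnx" → prefix "nxxn" already present; 7 new (x, c, x, n, x, n, x)
  "ncccnn" → prefix "n" already present; 5 new (c, c, c, n, n)
  "nncnncxxnnx" → prefix "nncnn" already present; 6 new (c, x, x, n, n, x)
  "nnncnn" → prefix "nnnc" already present; 2 new (n, n)
  "nnc" → prefix "nnc" already present; 0 new (none)
  "nxxnnxnn" → prefix "nxxnnxnn" already present; 0 new (none)
  "nncnnxnc" → prefix "nncnnxn" already present; 1 new (c)
  "nncncnccc" → prefix "nncn" already present; 5 new (c, n, c, c, c)
  "nncxxcc" → prefix "nnc" already present; 4 new (x, x, c, c)
  "nxxnnxnxcnx" → prefix "nxxnnxn" already present; 4 new (x, c, n, x)
  "nccn" → prefix "ncc" already present; 1 new (n)
  "nncnxxnxx" → prefix "nncn" already present; 5 new (x, x, n, x, x)
  "nncnxxnxncc" → prefix "nncnxxnx" already present; 3 new (n, c, c)
  "nnncnnxxxn" → prefix "nnncnn" already present; 4 new (x, x, x, n)
Total nodes = 11 + 3 + 5 + 8 + 7 + 5 + 6 + 2 + 0 + 0 + 1 + 5 + 4 + 4 + 1 + 5 + 3 + 4 = 74

74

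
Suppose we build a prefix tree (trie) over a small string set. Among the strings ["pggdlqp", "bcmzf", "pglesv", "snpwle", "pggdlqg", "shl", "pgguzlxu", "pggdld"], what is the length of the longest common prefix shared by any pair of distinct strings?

6

The deepest shared node is where two words last agree before diverging.
e.g. "pggdlqg" and "pggdlqp" share the prefix "pggdlq" of length 6; no pair shares a longer one.
Longest shared-prefix length: 6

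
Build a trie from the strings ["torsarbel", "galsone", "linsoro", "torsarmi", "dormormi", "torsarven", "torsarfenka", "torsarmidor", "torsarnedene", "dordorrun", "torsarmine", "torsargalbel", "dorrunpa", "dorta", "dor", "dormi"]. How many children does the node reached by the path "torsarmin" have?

1

Walk "torsarmin" from the root, arriving at one node.
Distinct next characters after "torsarmin": e.
That node has 1 child edge.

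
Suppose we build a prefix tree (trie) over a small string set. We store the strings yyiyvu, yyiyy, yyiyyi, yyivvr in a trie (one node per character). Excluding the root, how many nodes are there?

11

Trie structure (* marks end of a word):
(root)
└─ y
   └─ y
      └─ i
         ├─ v
         │  └─ v
         │     └─ r *
         └─ y
            ├─ v
            │  └─ u *
            └─ y *
               └─ i *
Counting every labelled node above: 11.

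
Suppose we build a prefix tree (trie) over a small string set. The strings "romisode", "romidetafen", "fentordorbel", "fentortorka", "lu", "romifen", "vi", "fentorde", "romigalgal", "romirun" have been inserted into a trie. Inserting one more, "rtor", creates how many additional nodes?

3

Walking "rtor" from the root, the first 1 characters ("r") follow existing edges; "t" is the first miss.
Each of the 3 remaining characters creates one node.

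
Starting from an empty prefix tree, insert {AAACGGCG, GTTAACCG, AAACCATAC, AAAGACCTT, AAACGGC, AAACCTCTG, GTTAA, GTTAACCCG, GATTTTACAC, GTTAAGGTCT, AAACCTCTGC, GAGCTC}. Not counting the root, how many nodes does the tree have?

52

Trace insertions, counting only characters that open a new branch:
  "AAACGGCG" → 8 new (A, A, A, C, G, G, C, G)
  "GTTAACCG" → 8 new (G, T, T, A, A, C, C, G)
  "AAACCATAC" → prefix "AAAC" already present; 5 new (C, A, T, A, C)
  "AAAGACCTT" → prefix "AAA" already present; 6 new (G, A, C, C, T, T)
  "AAACGGC" → prefix "AAACGGC" already present; 0 new (none)
  "AAACCTCTG" → prefix "AAACC" already present; 4 new (T, C, T, G)
  "GTTAA" → prefix "GTTAA" already present; 0 new (none)
  "GTTAACCCG" → prefix "GTTAACC" already present; 2 new (C, G)
  "GATTTTACAC" → prefix "G" already present; 9 new (A, T, T, T, T, A, C, A, C)
  "GTTAAGGTCT" → prefix "GTTAA" already present; 5 new (G, G, T, C, T)
  "AAACCTCTGC" → prefix "AAACCTCTG" already present; 1 new (C)
  "GAGCTC" → prefix "GA" already present; 4 new (G, C, T, C)
Total nodes = 8 + 8 + 5 + 6 + 0 + 4 + 0 + 2 + 9 + 5 + 1 + 4 = 52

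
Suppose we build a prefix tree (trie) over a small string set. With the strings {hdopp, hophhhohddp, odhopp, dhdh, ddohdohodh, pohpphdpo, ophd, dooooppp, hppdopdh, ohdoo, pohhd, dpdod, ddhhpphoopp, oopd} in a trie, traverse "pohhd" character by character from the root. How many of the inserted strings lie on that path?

1

Check each prefix of "pohhd" against the stored set — each match is an end-marker on the path.
Prefixes of the query that are stored words: "pohhd"
Count: 1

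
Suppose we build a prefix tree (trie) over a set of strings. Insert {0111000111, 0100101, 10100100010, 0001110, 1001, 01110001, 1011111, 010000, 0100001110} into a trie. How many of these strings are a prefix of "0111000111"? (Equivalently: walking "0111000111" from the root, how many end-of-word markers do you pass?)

Traverse "0111000111" character by character; count nodes along the way that are marked as word ends.
Prefixes of the query that are stored words: "01110001", "0111000111"
Count: 2

2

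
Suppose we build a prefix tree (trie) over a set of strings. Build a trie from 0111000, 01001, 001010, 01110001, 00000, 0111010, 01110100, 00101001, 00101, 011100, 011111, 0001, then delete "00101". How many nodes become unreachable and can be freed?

0

A node on "00101"'s path can go only if nothing else ends at it or branches off below it.
Every node on "00101" is still needed (e.g. by "001010"), so nothing is freed.
Nodes removed: 0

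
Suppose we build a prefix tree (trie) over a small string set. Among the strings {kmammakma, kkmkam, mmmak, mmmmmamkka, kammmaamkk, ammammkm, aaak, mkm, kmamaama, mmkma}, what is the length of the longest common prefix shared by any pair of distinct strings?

4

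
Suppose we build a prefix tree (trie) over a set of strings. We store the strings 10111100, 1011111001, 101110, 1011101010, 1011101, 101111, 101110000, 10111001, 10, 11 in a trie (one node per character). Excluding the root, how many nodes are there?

22

Count nodes per top-level branch (shared prefixes stored once):
  '1'-branch (10, 101110, 101110000, 10111001, 1011101, 1011101010, 101111, 10111100, 1011111001, 11): 22 nodes
Sum: 22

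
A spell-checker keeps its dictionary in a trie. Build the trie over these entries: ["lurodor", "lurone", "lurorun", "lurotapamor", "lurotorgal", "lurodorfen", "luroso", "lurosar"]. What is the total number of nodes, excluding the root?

31

For each word, the new-node count is its length minus the longest prefix already in the trie:
  "lurodor" → 7 new (l, u, r, o, d, o, r)
  "lurone" → prefix "luro" already present; 2 new (n, e)
  "lurorun" → prefix "luro" already present; 3 new (r, u, n)
  "lurotapamor" → prefix "luro" already present; 7 new (t, a, p, a, m, o, r)
  "lurotorgal" → prefix "lurot" already present; 5 new (o, r, g, a, l)
  "lurodorfen" → prefix "lurodor" already present; 3 new (f, e, n)
  "luroso" → prefix "luro" already present; 2 new (s, o)
  "lurosar" → prefix "luros" already present; 2 new (a, r)
Total nodes = 7 + 2 + 3 + 7 + 5 + 3 + 2 + 2 = 31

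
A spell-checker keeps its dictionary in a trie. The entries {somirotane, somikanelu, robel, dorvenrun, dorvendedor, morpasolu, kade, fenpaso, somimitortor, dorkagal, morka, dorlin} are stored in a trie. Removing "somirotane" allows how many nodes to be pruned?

After clearing the end-marker at "somirotane", prune upward until reaching a node still needed by another word.
The suffix "rotane" (6 nodes) is used only by "somirotane"; the node for "somi" still has the child "k", so pruning stops there.
Nodes removed: 6

6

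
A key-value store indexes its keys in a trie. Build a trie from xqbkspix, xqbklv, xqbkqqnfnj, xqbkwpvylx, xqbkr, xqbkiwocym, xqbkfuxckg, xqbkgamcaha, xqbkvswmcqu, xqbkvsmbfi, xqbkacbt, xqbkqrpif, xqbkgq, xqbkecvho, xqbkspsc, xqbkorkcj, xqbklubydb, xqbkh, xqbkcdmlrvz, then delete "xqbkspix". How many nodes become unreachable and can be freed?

After clearing the end-marker at "xqbkspix", prune upward until reaching a node still needed by another word.
The suffix "ix" (2 nodes) is used only by "xqbkspix"; the node for "xqbksp" still has the child "s", so pruning stops there.
Nodes removed: 2

2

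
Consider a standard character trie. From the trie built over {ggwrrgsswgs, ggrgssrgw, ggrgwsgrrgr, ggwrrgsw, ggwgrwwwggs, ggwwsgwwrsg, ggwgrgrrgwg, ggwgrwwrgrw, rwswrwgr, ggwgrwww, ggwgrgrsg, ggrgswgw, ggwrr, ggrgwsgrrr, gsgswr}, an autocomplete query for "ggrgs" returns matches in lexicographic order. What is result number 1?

ggrgssrgw

DFS of the "ggrgs" subtree visits, in order: "ggrgssrgw", "ggrgswgw"
The 1st is ggrgssrgw.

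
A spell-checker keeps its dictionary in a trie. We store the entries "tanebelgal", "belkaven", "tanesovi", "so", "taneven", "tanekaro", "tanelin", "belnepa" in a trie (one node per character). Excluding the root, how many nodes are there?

Insert word by word; a character creates a node only if that edge doesn't already exist:
  "tanebelgal" → 10 new (t, a, n, e, b, e, l, g, a, l)
  "belkaven" → 8 new (b, e, l, k, a, v, e, n)
  "tanesovi" → prefix "tane" already present; 4 new (s, o, v, i)
  "so" → 2 new (s, o)
  "taneven" → prefix "tane" already present; 3 new (v, e, n)
  "tanekaro" → prefix "tane" already present; 4 new (k, a, r, o)
  "tanelin" → prefix "tane" already present; 3 new (l, i, n)
  "belnepa" → prefix "bel" already present; 4 new (n, e, p, a)
Total nodes = 10 + 8 + 4 + 2 + 3 + 4 + 3 + 4 = 38

38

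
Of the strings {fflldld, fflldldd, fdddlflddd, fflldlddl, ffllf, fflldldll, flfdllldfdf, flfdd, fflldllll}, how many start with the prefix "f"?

9

Filter for entries beginning with "f":
Words under "f": fdddlflddd, fflldld, fflldldd, fflldlddl, fflldldll, fflldllll, ffllf, flfdd, flfdllldfdf
Count: 9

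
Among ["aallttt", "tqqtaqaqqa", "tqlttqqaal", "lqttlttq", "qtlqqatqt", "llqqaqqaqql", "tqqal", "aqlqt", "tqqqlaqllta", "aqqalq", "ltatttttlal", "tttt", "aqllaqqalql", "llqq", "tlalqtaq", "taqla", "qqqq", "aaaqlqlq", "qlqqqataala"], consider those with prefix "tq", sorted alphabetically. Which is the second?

tqqal

DFS of the "tq" subtree visits, in order: "tqlttqqaal", "tqqal", "tqqqlaqllta", "tqqtaqaqqa"
Position 2: tqqal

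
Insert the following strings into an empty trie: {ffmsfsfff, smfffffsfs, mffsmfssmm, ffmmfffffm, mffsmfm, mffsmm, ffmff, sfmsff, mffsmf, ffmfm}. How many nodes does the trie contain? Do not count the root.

46

For each word, the new-node count is its length minus the longest prefix already in the trie:
  "ffmsfsfff" → 9 new (f, f, m, s, f, s, f, f, f)
  "smfffffsfs" → 10 new (s, m, f, f, f, f, f, s, f, s)
  "mffsmfssmm" → 10 new (m, f, f, s, m, f, s, s, m, m)
  "ffmmfffffm" → prefix "ffm" already present; 7 new (m, f, f, f, f, f, m)
  "mffsmfm" → prefix "mffsmf" already present; 1 new (m)
  "mffsmm" → prefix "mffsm" already present; 1 new (m)
  "ffmff" → prefix "ffm" already present; 2 new (f, f)
  "sfmsff" → prefix "s" already present; 5 new (f, m, s, f, f)
  "mffsmf" → prefix "mffsmf" already present; 0 new (none)
  "ffmfm" → prefix "ffmf" already present; 1 new (m)
Total nodes = 9 + 10 + 10 + 7 + 1 + 1 + 2 + 5 + 0 + 1 = 46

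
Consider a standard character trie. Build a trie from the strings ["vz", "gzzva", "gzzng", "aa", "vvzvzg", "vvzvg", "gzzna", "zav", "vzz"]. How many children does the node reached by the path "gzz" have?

2

Walk "gzz" from the root, arriving at one node.
Distinct next characters after "gzz": n, v.
That node has 2 child edges.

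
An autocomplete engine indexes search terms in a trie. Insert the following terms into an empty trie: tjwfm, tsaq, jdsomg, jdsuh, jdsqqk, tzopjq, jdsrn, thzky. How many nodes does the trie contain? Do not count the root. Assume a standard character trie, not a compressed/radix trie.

30

For each word, the new-node count is its length minus the longest prefix already in the trie:
  "tjwfm" → 5 new (t, j, w, f, m)
  "tsaq" → prefix "t" already present; 3 new (s, a, q)
  "jdsomg" → 6 new (j, d, s, o, m, g)
  "jdsuh" → prefix "jds" already present; 2 new (u, h)
  "jdsqqk" → prefix "jds" already present; 3 new (q, q, k)
  "tzopjq" → prefix "t" already present; 5 new (z, o, p, j, q)
  "jdsrn" → prefix "jds" already present; 2 new (r, n)
  "thzky" → prefix "t" already present; 4 new (h, z, k, y)
Total nodes = 5 + 3 + 6 + 2 + 3 + 5 + 2 + 4 = 30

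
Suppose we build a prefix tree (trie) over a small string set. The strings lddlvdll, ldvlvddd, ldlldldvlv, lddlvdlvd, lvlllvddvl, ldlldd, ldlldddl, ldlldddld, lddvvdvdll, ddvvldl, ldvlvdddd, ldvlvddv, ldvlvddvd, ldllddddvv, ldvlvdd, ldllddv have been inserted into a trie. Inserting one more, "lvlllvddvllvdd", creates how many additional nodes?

"lvlllvddvl" is already a path in the trie; the remaining "lvdd" must be added.
So 14 − 10 = 4 new nodes.

4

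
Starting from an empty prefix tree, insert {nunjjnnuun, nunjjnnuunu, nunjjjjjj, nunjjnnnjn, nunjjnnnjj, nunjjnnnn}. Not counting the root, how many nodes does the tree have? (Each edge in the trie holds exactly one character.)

Trie structure (* marks end of a word):
(root)
└─ n
   └─ u
      └─ n
         └─ j
            └─ j
               ├─ j
               │  └─ j
               │     └─ j
               │        └─ j *
               └─ n
                  └─ n
                     ├─ n
                     │  ├─ j
                     │  │  ├─ j *
                     │  │  └─ n *
                     │  └─ n *
                     └─ u
                        └─ u
                           └─ n *
                              └─ u *
Counting every labelled node above: 20.

20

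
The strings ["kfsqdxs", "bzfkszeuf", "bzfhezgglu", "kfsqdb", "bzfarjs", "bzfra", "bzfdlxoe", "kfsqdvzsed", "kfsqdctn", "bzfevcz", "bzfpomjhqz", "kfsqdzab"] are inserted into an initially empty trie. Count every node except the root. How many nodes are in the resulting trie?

Count nodes per top-level branch (shared prefixes stored once):
  'b'-branch (bzfarjs, bzfdlxoe, bzfevcz, bzfhezgglu, bzfkszeuf, bzfpomjhqz, bzfra): 38 nodes
  'k'-branch (kfsqdb, kfsqdctn, kfsqdvzsed, kfsqdxs, kfsqdzab): 19 nodes
Sum: 57

57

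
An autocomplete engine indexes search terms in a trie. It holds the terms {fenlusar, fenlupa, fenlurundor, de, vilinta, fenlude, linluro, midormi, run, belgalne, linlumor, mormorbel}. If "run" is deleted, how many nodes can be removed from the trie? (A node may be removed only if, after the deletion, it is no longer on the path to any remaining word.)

3

A node on "run"'s path can go only if nothing else ends at it or branches off below it.
No other word shares any prefix with "run", so all 3 of its nodes go.
Nodes removed: 3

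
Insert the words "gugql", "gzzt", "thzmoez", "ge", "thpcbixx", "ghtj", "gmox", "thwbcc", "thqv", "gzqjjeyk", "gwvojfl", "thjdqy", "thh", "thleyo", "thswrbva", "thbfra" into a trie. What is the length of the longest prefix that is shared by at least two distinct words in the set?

2

Look for the deepest trie node that still has at least two words in its subtree.
"gzqjjeyk" and "gzzt" agree on "gz" (2 characters) before diverging; nothing deeper is shared.
Longest shared-prefix length: 2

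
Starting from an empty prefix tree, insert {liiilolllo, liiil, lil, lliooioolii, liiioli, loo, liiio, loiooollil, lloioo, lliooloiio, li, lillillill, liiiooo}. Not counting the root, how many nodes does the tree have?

For each word, the new-node count is its length minus the longest prefix already in the trie:
  "liiilolllo" → 10 new (l, i, i, i, l, o, l, l, l, o)
  "liiil" → prefix "liiil" already present; 0 new (none)
  "lil" → prefix "li" already present; 1 new (l)
  "lliooioolii" → prefix "l" already present; 10 new (l, i, o, o, i, o, o, l, i, i)
  "liiioli" → prefix "liii" already present; 3 new (o, l, i)
  "loo" → prefix "l" already present; 2 new (o, o)
  "liiio" → prefix "liiio" already present; 0 new (none)
  "loiooollil" → prefix "lo" already present; 8 new (i, o, o, o, l, l, i, l)
  "lloioo" → prefix "ll" already present; 4 new (o, i, o, o)
  "lliooloiio" → prefix "llioo" already present; 5 new (l, o, i, i, o)
  "li" → prefix "li" already present; 0 new (none)
  "lillillill" → prefix "lil" already present; 7 new (l, i, l, l, i, l, l)
  "liiiooo" → prefix "liiio" already present; 2 new (o, o)
Total nodes = 10 + 0 + 1 + 10 + 3 + 2 + 0 + 8 + 4 + 5 + 0 + 7 + 2 = 52

52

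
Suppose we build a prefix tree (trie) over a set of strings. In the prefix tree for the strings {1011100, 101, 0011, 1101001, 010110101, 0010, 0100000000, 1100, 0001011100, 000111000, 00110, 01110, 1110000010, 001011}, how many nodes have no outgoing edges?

11

A leaf is a node with no children — equivalently, the end of a word that is not a proper prefix of any other stored word.
Those words: "0001011100", "000111000", "001011", "00110", "0100000000", "010110101", "01110", "1011100", "1100", "1101001", "1110000010"
Leaf count: 11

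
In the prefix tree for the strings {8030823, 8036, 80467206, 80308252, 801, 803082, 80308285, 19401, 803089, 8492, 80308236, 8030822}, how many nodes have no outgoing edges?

10

Leaves are exactly the stored words that no other stored word extends.
Those words: "19401", "801", "8030822", "80308236", "80308252", "80308285", "803089", "8036", "80467206", "8492"
Leaf count: 10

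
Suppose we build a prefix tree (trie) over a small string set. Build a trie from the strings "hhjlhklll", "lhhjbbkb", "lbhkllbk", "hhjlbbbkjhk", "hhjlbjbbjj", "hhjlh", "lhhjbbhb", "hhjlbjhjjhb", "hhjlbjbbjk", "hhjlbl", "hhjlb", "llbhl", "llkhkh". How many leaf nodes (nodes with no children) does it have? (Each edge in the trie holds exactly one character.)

Leaves are exactly the stored words that no other stored word extends.
Those words: "hhjlbbbkjhk", "hhjlbjbbjj", "hhjlbjbbjk", "hhjlbjhjjhb", "hhjlbl", "hhjlhklll", "lbhkllbk", "lhhjbbhb", "lhhjbbkb", "llbhl", "llkhkh"
Leaf count: 11

11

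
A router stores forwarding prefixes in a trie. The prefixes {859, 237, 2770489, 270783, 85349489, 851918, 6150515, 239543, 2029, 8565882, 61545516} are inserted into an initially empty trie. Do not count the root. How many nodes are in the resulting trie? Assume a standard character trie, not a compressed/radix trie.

50

For each word, the new-node count is its length minus the longest prefix already in the trie:
  "859" → 3 new (8, 5, 9)
  "237" → 3 new (2, 3, 7)
  "2770489" → prefix "2" already present; 6 new (7, 7, 0, 4, 8, 9)
  "270783" → prefix "27" already present; 4 new (0, 7, 8, 3)
  "85349489" → prefix "85" already present; 6 new (3, 4, 9, 4, 8, 9)
  "851918" → prefix "85" already present; 4 new (1, 9, 1, 8)
  "6150515" → 7 new (6, 1, 5, 0, 5, 1, 5)
  "239543" → prefix "23" already present; 4 new (9, 5, 4, 3)
  "2029" → prefix "2" already present; 3 new (0, 2, 9)
  "8565882" → prefix "85" already present; 5 new (6, 5, 8, 8, 2)
  "61545516" → prefix "615" already present; 5 new (4, 5, 5, 1, 6)
Total nodes = 3 + 3 + 6 + 4 + 6 + 4 + 7 + 4 + 3 + 5 + 5 = 50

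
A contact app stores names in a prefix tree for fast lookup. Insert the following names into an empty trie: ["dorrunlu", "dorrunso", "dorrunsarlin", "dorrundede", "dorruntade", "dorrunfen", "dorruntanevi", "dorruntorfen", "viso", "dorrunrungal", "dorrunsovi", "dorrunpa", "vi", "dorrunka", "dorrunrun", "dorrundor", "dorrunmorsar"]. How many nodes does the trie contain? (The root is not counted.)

59

Trace insertions, counting only characters that open a new branch:
  "dorrunlu" → 8 new (d, o, r, r, u, n, l, u)
  "dorrunso" → prefix "dorrun" already present; 2 new (s, o)
  "dorrunsarlin" → prefix "dorruns" already present; 5 new (a, r, l, i, n)
  "dorrundede" → prefix "dorrun" already present; 4 new (d, e, d, e)
  "dorruntade" → prefix "dorrun" already present; 4 new (t, a, d, e)
  "dorrunfen" → prefix "dorrun" already present; 3 new (f, e, n)
  "dorruntanevi" → prefix "dorrunta" already present; 4 new (n, e, v, i)
  "dorruntorfen" → prefix "dorrunt" already present; 5 new (o, r, f, e, n)
  "viso" → 4 new (v, i, s, o)
  "dorrunrungal" → prefix "dorrun" already present; 6 new (r, u, n, g, a, l)
  "dorrunsovi" → prefix "dorrunso" already present; 2 new (v, i)
  "dorrunpa" → prefix "dorrun" already present; 2 new (p, a)
  "vi" → prefix "vi" already present; 0 new (none)
  "dorrunka" → prefix "dorrun" already present; 2 new (k, a)
  "dorrunrun" → prefix "dorrunrun" already present; 0 new (none)
  "dorrundor" → prefix "dorrund" already present; 2 new (o, r)
  "dorrunmorsar" → prefix "dorrun" already present; 6 new (m, o, r, s, a, r)
Total nodes = 8 + 2 + 5 + 4 + 4 + 3 + 4 + 5 + 4 + 6 + 2 + 2 + 0 + 2 + 0 + 2 + 6 = 59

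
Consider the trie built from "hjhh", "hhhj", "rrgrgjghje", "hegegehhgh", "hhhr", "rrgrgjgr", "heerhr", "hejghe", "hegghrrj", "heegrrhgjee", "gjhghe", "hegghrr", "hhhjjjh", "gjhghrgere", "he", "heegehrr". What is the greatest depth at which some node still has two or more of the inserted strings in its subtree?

Equivalently: take the maximum, over all pairs, of their longest common prefix length.
e.g. "hegghrr" and "hegghrrj" share the prefix "hegghrr" of length 7; no pair shares a longer one.
Longest shared-prefix length: 7

7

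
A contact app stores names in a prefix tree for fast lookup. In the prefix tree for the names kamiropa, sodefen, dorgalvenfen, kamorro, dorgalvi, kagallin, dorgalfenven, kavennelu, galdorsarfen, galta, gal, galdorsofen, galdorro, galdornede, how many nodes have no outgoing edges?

13

A leaf is a node with no children — equivalently, the end of a word that is not a proper prefix of any other stored word.
Those words: "dorgalfenven", "dorgalvenfen", "dorgalvi", "galdornede", "galdorro", "galdorsarfen", "galdorsofen", "galta", "kagallin", "kamiropa", "kamorro", "kavennelu", "sodefen"
Leaf count: 13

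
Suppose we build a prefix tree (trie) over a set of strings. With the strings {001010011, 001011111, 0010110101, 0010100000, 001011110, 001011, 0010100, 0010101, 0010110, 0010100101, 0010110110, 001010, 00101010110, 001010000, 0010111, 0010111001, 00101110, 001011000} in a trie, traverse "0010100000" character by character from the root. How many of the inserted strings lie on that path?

4

Check each prefix of "0010100000" against the stored set — each match is an end-marker on the path.
Prefixes of the query that are stored words: "001010", "0010100", "001010000", "0010100000"
Count: 4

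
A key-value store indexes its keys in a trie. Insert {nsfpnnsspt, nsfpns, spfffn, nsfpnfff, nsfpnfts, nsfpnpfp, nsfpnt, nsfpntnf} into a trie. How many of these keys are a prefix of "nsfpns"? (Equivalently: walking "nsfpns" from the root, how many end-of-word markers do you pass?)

Check each prefix of "nsfpns" against the stored set — each match is an end-marker on the path.
Prefixes of the query that are stored words: "nsfpns"
Count: 1

1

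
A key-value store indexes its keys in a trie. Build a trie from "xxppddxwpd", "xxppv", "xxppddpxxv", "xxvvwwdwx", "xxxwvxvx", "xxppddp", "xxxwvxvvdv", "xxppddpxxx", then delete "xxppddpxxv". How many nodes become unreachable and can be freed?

1

After clearing the end-marker at "xxppddpxxv", prune upward until reaching a node still needed by another word.
The suffix "v" (1 node) is used only by "xxppddpxxv"; the node for "xxppddpxx" still has the child "x", so pruning stops there.
Nodes removed: 1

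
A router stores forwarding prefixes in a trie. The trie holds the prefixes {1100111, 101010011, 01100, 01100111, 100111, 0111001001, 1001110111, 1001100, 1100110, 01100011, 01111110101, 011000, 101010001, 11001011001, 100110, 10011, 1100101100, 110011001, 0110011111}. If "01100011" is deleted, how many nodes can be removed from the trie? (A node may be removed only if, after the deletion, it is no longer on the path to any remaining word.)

2

After clearing the end-marker at "01100011", prune upward until reaching a node still needed by another word.
The suffix "11" (2 nodes) is used only by "01100011"; "011000" is itself a stored word, so pruning stops there.
Nodes removed: 2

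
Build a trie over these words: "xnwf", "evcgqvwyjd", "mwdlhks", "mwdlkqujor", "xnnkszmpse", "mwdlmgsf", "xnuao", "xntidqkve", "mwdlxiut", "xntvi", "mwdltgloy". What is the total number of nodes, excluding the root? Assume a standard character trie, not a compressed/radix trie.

60

Trace insertions, counting only characters that open a new branch:
  "xnwf" → 4 new (x, n, w, f)
  "evcgqvwyjd" → 10 new (e, v, c, g, q, v, w, y, j, d)
  "mwdlhks" → 7 new (m, w, d, l, h, k, s)
  "mwdlkqujor" → prefix "mwdl" already present; 6 new (k, q, u, j, o, r)
  "xnnkszmpse" → prefix "xn" already present; 8 new (n, k, s, z, m, p, s, e)
  "mwdlmgsf" → prefix "mwdl" already present; 4 new (m, g, s, f)
  "xnuao" → prefix "xn" already present; 3 new (u, a, o)
  "xntidqkve" → prefix "xn" already present; 7 new (t, i, d, q, k, v, e)
  "mwdlxiut" → prefix "mwdl" already present; 4 new (x, i, u, t)
  "xntvi" → prefix "xnt" already present; 2 new (v, i)
  "mwdltgloy" → prefix "mwdl" already present; 5 new (t, g, l, o, y)
Total nodes = 4 + 10 + 7 + 6 + 8 + 4 + 3 + 7 + 4 + 2 + 5 = 60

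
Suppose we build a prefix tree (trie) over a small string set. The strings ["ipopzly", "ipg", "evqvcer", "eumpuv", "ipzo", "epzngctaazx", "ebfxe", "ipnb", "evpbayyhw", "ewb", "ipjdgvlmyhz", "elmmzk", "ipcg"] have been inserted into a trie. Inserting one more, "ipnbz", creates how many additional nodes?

1

Walking "ipnbz" from the root, the first 4 characters ("ipnb") follow existing edges; "z" is the first miss.
Each of the 1 remaining characters creates one node.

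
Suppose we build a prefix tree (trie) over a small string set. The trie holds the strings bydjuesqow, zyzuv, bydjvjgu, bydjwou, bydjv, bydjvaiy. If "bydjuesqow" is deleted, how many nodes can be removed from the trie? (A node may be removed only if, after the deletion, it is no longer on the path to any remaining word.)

After clearing the end-marker at "bydjuesqow", prune upward until reaching a node still needed by another word.
The suffix "uesqow" (6 nodes) is used only by "bydjuesqow"; the node for "bydj" still has the child "v", so pruning stops there.
Nodes removed: 6

6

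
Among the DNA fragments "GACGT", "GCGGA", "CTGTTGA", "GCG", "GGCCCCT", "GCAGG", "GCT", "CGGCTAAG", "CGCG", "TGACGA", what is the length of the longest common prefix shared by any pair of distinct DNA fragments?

Look for the deepest trie node that still has at least two words in its subtree.
e.g. "GCG" and "GCGGA" share the prefix "GCG" of length 3; no pair shares a longer one.
Longest shared-prefix length: 3

3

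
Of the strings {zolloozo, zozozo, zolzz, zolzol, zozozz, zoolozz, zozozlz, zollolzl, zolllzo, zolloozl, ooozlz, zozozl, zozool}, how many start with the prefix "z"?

Filter for entries beginning with "z":
Words under "z": zolllzo, zollolzl, zolloozl, zolloozo, zolzol, zolzz, zoolozz, zozool, zozozl, zozozlz, zozozo, zozozz
Count: 12

12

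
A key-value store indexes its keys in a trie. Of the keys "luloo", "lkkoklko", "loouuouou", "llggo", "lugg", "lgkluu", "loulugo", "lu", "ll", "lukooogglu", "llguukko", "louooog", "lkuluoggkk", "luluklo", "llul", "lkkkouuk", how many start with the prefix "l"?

16

Walk to "l"; the words in its subtree are exactly those with that prefix.
Matches: "lgkluu", "lkkkouuk", "lkkoklko", "lkuluoggkk", "ll", "llggo", "llguukko", "llul", "loouuouou", "loulugo", "louooog", "lu", "lugg", "lukooogglu", "luloo", "luluklo"
Count: 16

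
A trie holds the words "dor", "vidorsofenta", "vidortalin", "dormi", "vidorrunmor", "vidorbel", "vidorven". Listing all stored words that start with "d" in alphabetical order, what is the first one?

Filter for "d…" and sort: "dor", "dormi"
Position 1: dor

dor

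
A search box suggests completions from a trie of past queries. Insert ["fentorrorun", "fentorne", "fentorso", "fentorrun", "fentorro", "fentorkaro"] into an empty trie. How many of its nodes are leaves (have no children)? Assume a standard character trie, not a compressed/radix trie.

5

A leaf is a node with no children — equivalently, the end of a word that is not a proper prefix of any other stored word.
Those words: "fentorkaro", "fentorne", "fentorrorun", "fentorrun", "fentorso"
Leaf count: 5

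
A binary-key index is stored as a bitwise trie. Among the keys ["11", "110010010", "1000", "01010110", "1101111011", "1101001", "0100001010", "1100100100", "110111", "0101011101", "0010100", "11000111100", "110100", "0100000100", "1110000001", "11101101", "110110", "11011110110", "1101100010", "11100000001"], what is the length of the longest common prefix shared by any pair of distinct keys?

10

Equivalently: take the maximum, over all pairs, of their longest common prefix length.
e.g. "1101111011" and "11011110110" share the prefix "1101111011" of length 10; no pair shares a longer one.
Longest shared-prefix length: 10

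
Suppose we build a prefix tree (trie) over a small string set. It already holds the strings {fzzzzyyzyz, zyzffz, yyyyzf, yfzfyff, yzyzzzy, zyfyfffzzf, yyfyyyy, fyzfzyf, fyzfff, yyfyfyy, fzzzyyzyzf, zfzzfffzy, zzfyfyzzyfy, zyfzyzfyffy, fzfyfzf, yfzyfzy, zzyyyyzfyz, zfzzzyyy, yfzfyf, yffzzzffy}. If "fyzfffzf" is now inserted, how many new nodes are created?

2

Walking "fyzfffzf" from the root, the first 6 characters ("fyzfff") follow existing edges; "z" is the first miss.
New nodes needed: |"fyzfffzf"| − 6 = 8 − 6 = 2.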